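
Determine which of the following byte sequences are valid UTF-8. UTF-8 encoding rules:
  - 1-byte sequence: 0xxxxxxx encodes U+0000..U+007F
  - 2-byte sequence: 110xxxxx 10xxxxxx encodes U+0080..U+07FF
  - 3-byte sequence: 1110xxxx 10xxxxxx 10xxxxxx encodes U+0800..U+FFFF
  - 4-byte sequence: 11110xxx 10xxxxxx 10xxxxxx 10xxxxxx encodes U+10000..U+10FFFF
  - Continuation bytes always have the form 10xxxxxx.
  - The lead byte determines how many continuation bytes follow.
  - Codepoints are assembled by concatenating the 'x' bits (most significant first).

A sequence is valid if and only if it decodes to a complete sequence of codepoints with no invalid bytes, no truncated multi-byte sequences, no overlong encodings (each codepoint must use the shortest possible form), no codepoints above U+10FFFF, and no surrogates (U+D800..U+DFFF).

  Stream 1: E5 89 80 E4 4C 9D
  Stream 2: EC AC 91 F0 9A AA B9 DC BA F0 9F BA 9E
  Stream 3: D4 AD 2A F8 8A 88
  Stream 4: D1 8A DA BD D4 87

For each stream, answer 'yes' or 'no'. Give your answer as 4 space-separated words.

Answer: no yes no yes

Derivation:
Stream 1: error at byte offset 4. INVALID
Stream 2: decodes cleanly. VALID
Stream 3: error at byte offset 3. INVALID
Stream 4: decodes cleanly. VALID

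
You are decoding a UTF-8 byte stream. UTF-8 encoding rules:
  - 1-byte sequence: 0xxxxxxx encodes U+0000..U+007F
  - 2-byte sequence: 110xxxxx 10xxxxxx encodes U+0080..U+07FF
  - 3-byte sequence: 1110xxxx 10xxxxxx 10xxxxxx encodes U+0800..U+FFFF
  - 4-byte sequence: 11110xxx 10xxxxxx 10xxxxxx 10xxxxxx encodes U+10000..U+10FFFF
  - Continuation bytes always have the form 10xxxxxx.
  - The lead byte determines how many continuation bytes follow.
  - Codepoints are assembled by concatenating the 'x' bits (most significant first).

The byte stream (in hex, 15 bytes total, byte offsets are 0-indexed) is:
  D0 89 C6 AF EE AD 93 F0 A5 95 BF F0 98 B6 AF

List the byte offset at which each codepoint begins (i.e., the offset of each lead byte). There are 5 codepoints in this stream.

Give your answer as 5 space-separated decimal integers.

Answer: 0 2 4 7 11

Derivation:
Byte[0]=D0: 2-byte lead, need 1 cont bytes. acc=0x10
Byte[1]=89: continuation. acc=(acc<<6)|0x09=0x409
Completed: cp=U+0409 (starts at byte 0)
Byte[2]=C6: 2-byte lead, need 1 cont bytes. acc=0x6
Byte[3]=AF: continuation. acc=(acc<<6)|0x2F=0x1AF
Completed: cp=U+01AF (starts at byte 2)
Byte[4]=EE: 3-byte lead, need 2 cont bytes. acc=0xE
Byte[5]=AD: continuation. acc=(acc<<6)|0x2D=0x3AD
Byte[6]=93: continuation. acc=(acc<<6)|0x13=0xEB53
Completed: cp=U+EB53 (starts at byte 4)
Byte[7]=F0: 4-byte lead, need 3 cont bytes. acc=0x0
Byte[8]=A5: continuation. acc=(acc<<6)|0x25=0x25
Byte[9]=95: continuation. acc=(acc<<6)|0x15=0x955
Byte[10]=BF: continuation. acc=(acc<<6)|0x3F=0x2557F
Completed: cp=U+2557F (starts at byte 7)
Byte[11]=F0: 4-byte lead, need 3 cont bytes. acc=0x0
Byte[12]=98: continuation. acc=(acc<<6)|0x18=0x18
Byte[13]=B6: continuation. acc=(acc<<6)|0x36=0x636
Byte[14]=AF: continuation. acc=(acc<<6)|0x2F=0x18DAF
Completed: cp=U+18DAF (starts at byte 11)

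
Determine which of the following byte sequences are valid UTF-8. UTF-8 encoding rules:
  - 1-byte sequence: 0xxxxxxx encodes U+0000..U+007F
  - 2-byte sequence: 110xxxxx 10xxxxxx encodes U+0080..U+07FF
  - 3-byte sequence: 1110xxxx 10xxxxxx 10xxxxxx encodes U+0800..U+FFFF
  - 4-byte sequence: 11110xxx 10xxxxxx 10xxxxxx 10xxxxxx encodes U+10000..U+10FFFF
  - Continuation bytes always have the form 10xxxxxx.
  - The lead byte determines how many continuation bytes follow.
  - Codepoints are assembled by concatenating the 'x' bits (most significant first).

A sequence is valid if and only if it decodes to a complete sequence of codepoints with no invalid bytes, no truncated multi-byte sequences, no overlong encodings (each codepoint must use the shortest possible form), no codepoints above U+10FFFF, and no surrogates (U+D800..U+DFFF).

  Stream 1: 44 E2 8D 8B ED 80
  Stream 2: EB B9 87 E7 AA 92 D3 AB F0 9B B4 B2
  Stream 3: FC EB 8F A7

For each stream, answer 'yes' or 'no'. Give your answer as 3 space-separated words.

Stream 1: error at byte offset 6. INVALID
Stream 2: decodes cleanly. VALID
Stream 3: error at byte offset 0. INVALID

Answer: no yes no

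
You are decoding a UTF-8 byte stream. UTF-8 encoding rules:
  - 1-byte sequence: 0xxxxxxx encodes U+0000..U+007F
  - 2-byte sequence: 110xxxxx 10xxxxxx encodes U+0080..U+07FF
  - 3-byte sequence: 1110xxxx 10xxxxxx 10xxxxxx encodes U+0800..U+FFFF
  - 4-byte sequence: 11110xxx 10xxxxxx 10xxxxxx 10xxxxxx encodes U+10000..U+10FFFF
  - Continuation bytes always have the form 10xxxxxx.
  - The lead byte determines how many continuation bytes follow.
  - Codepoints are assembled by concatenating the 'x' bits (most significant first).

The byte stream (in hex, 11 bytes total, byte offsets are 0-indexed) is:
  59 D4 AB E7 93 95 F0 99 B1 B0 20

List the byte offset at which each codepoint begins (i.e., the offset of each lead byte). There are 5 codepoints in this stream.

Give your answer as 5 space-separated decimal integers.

Answer: 0 1 3 6 10

Derivation:
Byte[0]=59: 1-byte ASCII. cp=U+0059
Byte[1]=D4: 2-byte lead, need 1 cont bytes. acc=0x14
Byte[2]=AB: continuation. acc=(acc<<6)|0x2B=0x52B
Completed: cp=U+052B (starts at byte 1)
Byte[3]=E7: 3-byte lead, need 2 cont bytes. acc=0x7
Byte[4]=93: continuation. acc=(acc<<6)|0x13=0x1D3
Byte[5]=95: continuation. acc=(acc<<6)|0x15=0x74D5
Completed: cp=U+74D5 (starts at byte 3)
Byte[6]=F0: 4-byte lead, need 3 cont bytes. acc=0x0
Byte[7]=99: continuation. acc=(acc<<6)|0x19=0x19
Byte[8]=B1: continuation. acc=(acc<<6)|0x31=0x671
Byte[9]=B0: continuation. acc=(acc<<6)|0x30=0x19C70
Completed: cp=U+19C70 (starts at byte 6)
Byte[10]=20: 1-byte ASCII. cp=U+0020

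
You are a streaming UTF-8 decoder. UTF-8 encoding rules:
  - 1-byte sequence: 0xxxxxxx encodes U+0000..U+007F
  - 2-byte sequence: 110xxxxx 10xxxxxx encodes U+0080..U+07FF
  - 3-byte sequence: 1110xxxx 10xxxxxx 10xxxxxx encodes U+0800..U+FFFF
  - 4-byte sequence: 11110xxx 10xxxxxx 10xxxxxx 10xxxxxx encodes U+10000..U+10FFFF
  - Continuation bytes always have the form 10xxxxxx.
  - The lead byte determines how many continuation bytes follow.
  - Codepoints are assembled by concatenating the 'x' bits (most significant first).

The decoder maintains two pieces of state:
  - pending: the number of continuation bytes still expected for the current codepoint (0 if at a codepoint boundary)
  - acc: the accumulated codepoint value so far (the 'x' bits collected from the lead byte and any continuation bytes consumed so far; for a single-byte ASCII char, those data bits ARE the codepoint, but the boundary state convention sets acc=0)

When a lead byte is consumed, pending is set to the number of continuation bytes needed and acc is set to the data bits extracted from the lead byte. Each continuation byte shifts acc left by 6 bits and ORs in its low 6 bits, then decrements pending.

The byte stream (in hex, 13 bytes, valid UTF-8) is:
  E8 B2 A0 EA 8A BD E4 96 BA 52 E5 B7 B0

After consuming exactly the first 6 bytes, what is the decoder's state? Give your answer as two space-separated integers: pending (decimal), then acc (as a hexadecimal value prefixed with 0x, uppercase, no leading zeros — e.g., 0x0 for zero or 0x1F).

Answer: 0 0xA2BD

Derivation:
Byte[0]=E8: 3-byte lead. pending=2, acc=0x8
Byte[1]=B2: continuation. acc=(acc<<6)|0x32=0x232, pending=1
Byte[2]=A0: continuation. acc=(acc<<6)|0x20=0x8CA0, pending=0
Byte[3]=EA: 3-byte lead. pending=2, acc=0xA
Byte[4]=8A: continuation. acc=(acc<<6)|0x0A=0x28A, pending=1
Byte[5]=BD: continuation. acc=(acc<<6)|0x3D=0xA2BD, pending=0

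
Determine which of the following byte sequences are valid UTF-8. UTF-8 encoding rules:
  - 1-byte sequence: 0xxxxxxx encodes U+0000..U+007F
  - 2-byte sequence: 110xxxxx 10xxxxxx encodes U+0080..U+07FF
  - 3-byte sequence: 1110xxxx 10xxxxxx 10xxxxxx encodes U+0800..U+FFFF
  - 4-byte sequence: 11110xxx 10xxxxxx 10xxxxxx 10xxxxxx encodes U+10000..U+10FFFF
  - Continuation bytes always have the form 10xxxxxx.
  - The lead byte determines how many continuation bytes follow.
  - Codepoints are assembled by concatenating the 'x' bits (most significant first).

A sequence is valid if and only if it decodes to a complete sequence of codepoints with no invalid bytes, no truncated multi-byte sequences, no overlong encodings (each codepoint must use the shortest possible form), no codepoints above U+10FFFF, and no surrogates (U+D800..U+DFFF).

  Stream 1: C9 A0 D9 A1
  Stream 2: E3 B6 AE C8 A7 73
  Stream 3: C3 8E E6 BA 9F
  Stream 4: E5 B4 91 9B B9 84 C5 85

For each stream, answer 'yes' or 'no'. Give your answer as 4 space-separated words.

Stream 1: decodes cleanly. VALID
Stream 2: decodes cleanly. VALID
Stream 3: decodes cleanly. VALID
Stream 4: error at byte offset 3. INVALID

Answer: yes yes yes no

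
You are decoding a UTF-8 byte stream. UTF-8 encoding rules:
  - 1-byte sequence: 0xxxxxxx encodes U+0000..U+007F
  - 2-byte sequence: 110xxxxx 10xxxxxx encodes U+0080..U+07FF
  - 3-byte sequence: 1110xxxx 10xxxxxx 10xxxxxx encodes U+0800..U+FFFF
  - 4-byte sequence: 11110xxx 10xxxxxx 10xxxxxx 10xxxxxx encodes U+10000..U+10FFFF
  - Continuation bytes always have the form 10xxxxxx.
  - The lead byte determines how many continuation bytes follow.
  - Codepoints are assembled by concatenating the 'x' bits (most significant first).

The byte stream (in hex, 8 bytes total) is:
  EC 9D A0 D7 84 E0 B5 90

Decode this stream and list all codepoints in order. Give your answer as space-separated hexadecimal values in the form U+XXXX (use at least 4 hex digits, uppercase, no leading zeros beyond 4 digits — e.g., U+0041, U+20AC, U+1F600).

Byte[0]=EC: 3-byte lead, need 2 cont bytes. acc=0xC
Byte[1]=9D: continuation. acc=(acc<<6)|0x1D=0x31D
Byte[2]=A0: continuation. acc=(acc<<6)|0x20=0xC760
Completed: cp=U+C760 (starts at byte 0)
Byte[3]=D7: 2-byte lead, need 1 cont bytes. acc=0x17
Byte[4]=84: continuation. acc=(acc<<6)|0x04=0x5C4
Completed: cp=U+05C4 (starts at byte 3)
Byte[5]=E0: 3-byte lead, need 2 cont bytes. acc=0x0
Byte[6]=B5: continuation. acc=(acc<<6)|0x35=0x35
Byte[7]=90: continuation. acc=(acc<<6)|0x10=0xD50
Completed: cp=U+0D50 (starts at byte 5)

Answer: U+C760 U+05C4 U+0D50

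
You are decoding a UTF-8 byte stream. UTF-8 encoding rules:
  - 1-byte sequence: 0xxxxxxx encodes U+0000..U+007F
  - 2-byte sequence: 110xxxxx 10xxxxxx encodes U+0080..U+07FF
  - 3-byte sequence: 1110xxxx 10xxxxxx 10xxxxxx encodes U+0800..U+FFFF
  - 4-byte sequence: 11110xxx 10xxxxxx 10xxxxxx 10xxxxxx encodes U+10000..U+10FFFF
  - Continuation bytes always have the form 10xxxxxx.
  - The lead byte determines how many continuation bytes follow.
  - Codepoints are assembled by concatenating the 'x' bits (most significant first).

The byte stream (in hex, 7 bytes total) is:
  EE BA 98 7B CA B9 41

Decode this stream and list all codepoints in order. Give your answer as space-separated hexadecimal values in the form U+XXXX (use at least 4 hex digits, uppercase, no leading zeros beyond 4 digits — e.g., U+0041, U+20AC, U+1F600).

Byte[0]=EE: 3-byte lead, need 2 cont bytes. acc=0xE
Byte[1]=BA: continuation. acc=(acc<<6)|0x3A=0x3BA
Byte[2]=98: continuation. acc=(acc<<6)|0x18=0xEE98
Completed: cp=U+EE98 (starts at byte 0)
Byte[3]=7B: 1-byte ASCII. cp=U+007B
Byte[4]=CA: 2-byte lead, need 1 cont bytes. acc=0xA
Byte[5]=B9: continuation. acc=(acc<<6)|0x39=0x2B9
Completed: cp=U+02B9 (starts at byte 4)
Byte[6]=41: 1-byte ASCII. cp=U+0041

Answer: U+EE98 U+007B U+02B9 U+0041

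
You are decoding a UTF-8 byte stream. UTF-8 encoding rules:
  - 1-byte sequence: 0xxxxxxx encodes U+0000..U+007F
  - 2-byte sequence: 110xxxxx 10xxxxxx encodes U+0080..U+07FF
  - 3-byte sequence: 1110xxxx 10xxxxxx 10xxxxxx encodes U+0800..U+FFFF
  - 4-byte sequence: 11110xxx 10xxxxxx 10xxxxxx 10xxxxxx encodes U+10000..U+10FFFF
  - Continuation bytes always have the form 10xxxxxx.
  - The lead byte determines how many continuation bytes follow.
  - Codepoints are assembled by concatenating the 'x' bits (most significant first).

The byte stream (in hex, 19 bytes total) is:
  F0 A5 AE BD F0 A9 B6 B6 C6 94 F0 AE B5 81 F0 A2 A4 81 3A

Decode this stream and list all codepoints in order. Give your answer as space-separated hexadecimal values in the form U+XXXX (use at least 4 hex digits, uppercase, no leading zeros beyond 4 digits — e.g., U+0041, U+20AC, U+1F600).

Byte[0]=F0: 4-byte lead, need 3 cont bytes. acc=0x0
Byte[1]=A5: continuation. acc=(acc<<6)|0x25=0x25
Byte[2]=AE: continuation. acc=(acc<<6)|0x2E=0x96E
Byte[3]=BD: continuation. acc=(acc<<6)|0x3D=0x25BBD
Completed: cp=U+25BBD (starts at byte 0)
Byte[4]=F0: 4-byte lead, need 3 cont bytes. acc=0x0
Byte[5]=A9: continuation. acc=(acc<<6)|0x29=0x29
Byte[6]=B6: continuation. acc=(acc<<6)|0x36=0xA76
Byte[7]=B6: continuation. acc=(acc<<6)|0x36=0x29DB6
Completed: cp=U+29DB6 (starts at byte 4)
Byte[8]=C6: 2-byte lead, need 1 cont bytes. acc=0x6
Byte[9]=94: continuation. acc=(acc<<6)|0x14=0x194
Completed: cp=U+0194 (starts at byte 8)
Byte[10]=F0: 4-byte lead, need 3 cont bytes. acc=0x0
Byte[11]=AE: continuation. acc=(acc<<6)|0x2E=0x2E
Byte[12]=B5: continuation. acc=(acc<<6)|0x35=0xBB5
Byte[13]=81: continuation. acc=(acc<<6)|0x01=0x2ED41
Completed: cp=U+2ED41 (starts at byte 10)
Byte[14]=F0: 4-byte lead, need 3 cont bytes. acc=0x0
Byte[15]=A2: continuation. acc=(acc<<6)|0x22=0x22
Byte[16]=A4: continuation. acc=(acc<<6)|0x24=0x8A4
Byte[17]=81: continuation. acc=(acc<<6)|0x01=0x22901
Completed: cp=U+22901 (starts at byte 14)
Byte[18]=3A: 1-byte ASCII. cp=U+003A

Answer: U+25BBD U+29DB6 U+0194 U+2ED41 U+22901 U+003A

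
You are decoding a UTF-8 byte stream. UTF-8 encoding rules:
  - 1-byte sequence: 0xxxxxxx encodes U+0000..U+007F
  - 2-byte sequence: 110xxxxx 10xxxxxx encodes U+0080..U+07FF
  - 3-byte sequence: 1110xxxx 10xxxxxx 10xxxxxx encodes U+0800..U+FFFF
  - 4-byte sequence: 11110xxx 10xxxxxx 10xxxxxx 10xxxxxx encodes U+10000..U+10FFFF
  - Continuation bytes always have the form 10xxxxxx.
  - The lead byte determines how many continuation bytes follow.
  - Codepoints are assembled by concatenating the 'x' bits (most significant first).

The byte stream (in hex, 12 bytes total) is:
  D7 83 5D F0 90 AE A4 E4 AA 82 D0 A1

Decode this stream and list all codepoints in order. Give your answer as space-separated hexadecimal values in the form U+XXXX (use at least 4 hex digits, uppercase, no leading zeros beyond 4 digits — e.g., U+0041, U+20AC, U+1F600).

Byte[0]=D7: 2-byte lead, need 1 cont bytes. acc=0x17
Byte[1]=83: continuation. acc=(acc<<6)|0x03=0x5C3
Completed: cp=U+05C3 (starts at byte 0)
Byte[2]=5D: 1-byte ASCII. cp=U+005D
Byte[3]=F0: 4-byte lead, need 3 cont bytes. acc=0x0
Byte[4]=90: continuation. acc=(acc<<6)|0x10=0x10
Byte[5]=AE: continuation. acc=(acc<<6)|0x2E=0x42E
Byte[6]=A4: continuation. acc=(acc<<6)|0x24=0x10BA4
Completed: cp=U+10BA4 (starts at byte 3)
Byte[7]=E4: 3-byte lead, need 2 cont bytes. acc=0x4
Byte[8]=AA: continuation. acc=(acc<<6)|0x2A=0x12A
Byte[9]=82: continuation. acc=(acc<<6)|0x02=0x4A82
Completed: cp=U+4A82 (starts at byte 7)
Byte[10]=D0: 2-byte lead, need 1 cont bytes. acc=0x10
Byte[11]=A1: continuation. acc=(acc<<6)|0x21=0x421
Completed: cp=U+0421 (starts at byte 10)

Answer: U+05C3 U+005D U+10BA4 U+4A82 U+0421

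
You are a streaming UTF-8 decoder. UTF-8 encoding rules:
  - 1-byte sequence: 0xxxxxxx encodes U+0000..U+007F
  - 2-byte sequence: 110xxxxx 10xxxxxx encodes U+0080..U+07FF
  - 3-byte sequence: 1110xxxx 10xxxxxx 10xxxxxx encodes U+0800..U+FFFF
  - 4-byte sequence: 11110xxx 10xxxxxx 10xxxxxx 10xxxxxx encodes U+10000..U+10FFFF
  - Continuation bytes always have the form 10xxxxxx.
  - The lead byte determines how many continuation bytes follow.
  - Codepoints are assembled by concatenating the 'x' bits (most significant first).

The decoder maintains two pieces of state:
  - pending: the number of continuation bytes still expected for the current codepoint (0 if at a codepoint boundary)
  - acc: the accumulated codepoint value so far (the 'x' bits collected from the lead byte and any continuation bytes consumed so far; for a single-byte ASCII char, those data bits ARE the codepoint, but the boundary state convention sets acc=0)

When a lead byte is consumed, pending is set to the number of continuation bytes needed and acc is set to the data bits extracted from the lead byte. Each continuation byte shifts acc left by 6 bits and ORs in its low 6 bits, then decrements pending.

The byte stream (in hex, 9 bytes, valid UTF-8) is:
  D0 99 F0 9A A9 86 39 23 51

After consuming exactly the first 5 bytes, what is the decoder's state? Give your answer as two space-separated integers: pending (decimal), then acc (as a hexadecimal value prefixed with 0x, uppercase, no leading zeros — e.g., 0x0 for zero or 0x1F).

Answer: 1 0x6A9

Derivation:
Byte[0]=D0: 2-byte lead. pending=1, acc=0x10
Byte[1]=99: continuation. acc=(acc<<6)|0x19=0x419, pending=0
Byte[2]=F0: 4-byte lead. pending=3, acc=0x0
Byte[3]=9A: continuation. acc=(acc<<6)|0x1A=0x1A, pending=2
Byte[4]=A9: continuation. acc=(acc<<6)|0x29=0x6A9, pending=1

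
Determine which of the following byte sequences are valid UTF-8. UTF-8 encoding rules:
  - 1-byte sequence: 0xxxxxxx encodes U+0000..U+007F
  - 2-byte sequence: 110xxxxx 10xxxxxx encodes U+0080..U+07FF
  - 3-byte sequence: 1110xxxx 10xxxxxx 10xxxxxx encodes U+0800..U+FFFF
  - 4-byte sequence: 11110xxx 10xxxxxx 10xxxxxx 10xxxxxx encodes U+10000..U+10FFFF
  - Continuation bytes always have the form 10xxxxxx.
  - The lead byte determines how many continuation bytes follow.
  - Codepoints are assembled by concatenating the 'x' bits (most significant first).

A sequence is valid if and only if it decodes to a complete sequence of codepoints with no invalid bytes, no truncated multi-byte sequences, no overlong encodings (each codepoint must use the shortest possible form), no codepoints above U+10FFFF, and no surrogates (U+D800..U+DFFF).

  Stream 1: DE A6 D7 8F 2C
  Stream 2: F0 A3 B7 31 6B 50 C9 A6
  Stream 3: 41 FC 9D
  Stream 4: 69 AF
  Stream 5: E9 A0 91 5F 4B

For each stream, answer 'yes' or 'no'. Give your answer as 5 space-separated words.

Answer: yes no no no yes

Derivation:
Stream 1: decodes cleanly. VALID
Stream 2: error at byte offset 3. INVALID
Stream 3: error at byte offset 1. INVALID
Stream 4: error at byte offset 1. INVALID
Stream 5: decodes cleanly. VALID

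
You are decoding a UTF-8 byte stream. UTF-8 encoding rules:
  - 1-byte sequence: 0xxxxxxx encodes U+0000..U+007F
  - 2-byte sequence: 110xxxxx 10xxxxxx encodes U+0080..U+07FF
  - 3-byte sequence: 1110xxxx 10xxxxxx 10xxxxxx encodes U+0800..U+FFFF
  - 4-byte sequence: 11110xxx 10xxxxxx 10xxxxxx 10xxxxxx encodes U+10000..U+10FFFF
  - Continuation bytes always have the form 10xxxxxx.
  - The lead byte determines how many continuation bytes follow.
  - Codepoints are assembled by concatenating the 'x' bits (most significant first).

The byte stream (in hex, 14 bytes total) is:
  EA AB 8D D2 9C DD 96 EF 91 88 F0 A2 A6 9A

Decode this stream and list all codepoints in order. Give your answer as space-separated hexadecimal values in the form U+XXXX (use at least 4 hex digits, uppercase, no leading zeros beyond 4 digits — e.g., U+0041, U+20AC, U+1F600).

Byte[0]=EA: 3-byte lead, need 2 cont bytes. acc=0xA
Byte[1]=AB: continuation. acc=(acc<<6)|0x2B=0x2AB
Byte[2]=8D: continuation. acc=(acc<<6)|0x0D=0xAACD
Completed: cp=U+AACD (starts at byte 0)
Byte[3]=D2: 2-byte lead, need 1 cont bytes. acc=0x12
Byte[4]=9C: continuation. acc=(acc<<6)|0x1C=0x49C
Completed: cp=U+049C (starts at byte 3)
Byte[5]=DD: 2-byte lead, need 1 cont bytes. acc=0x1D
Byte[6]=96: continuation. acc=(acc<<6)|0x16=0x756
Completed: cp=U+0756 (starts at byte 5)
Byte[7]=EF: 3-byte lead, need 2 cont bytes. acc=0xF
Byte[8]=91: continuation. acc=(acc<<6)|0x11=0x3D1
Byte[9]=88: continuation. acc=(acc<<6)|0x08=0xF448
Completed: cp=U+F448 (starts at byte 7)
Byte[10]=F0: 4-byte lead, need 3 cont bytes. acc=0x0
Byte[11]=A2: continuation. acc=(acc<<6)|0x22=0x22
Byte[12]=A6: continuation. acc=(acc<<6)|0x26=0x8A6
Byte[13]=9A: continuation. acc=(acc<<6)|0x1A=0x2299A
Completed: cp=U+2299A (starts at byte 10)

Answer: U+AACD U+049C U+0756 U+F448 U+2299A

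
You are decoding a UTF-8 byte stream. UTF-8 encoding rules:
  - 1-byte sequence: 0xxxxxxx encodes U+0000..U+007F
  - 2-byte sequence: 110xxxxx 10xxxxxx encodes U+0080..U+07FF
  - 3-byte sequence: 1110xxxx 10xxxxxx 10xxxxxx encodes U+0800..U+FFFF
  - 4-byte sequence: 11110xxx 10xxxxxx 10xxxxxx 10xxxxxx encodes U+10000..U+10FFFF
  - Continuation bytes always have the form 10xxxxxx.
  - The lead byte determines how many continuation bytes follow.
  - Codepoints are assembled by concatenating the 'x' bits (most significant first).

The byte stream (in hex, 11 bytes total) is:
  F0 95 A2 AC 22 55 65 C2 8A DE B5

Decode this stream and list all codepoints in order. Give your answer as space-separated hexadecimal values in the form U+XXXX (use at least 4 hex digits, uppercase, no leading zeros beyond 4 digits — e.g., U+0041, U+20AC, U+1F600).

Answer: U+158AC U+0022 U+0055 U+0065 U+008A U+07B5

Derivation:
Byte[0]=F0: 4-byte lead, need 3 cont bytes. acc=0x0
Byte[1]=95: continuation. acc=(acc<<6)|0x15=0x15
Byte[2]=A2: continuation. acc=(acc<<6)|0x22=0x562
Byte[3]=AC: continuation. acc=(acc<<6)|0x2C=0x158AC
Completed: cp=U+158AC (starts at byte 0)
Byte[4]=22: 1-byte ASCII. cp=U+0022
Byte[5]=55: 1-byte ASCII. cp=U+0055
Byte[6]=65: 1-byte ASCII. cp=U+0065
Byte[7]=C2: 2-byte lead, need 1 cont bytes. acc=0x2
Byte[8]=8A: continuation. acc=(acc<<6)|0x0A=0x8A
Completed: cp=U+008A (starts at byte 7)
Byte[9]=DE: 2-byte lead, need 1 cont bytes. acc=0x1E
Byte[10]=B5: continuation. acc=(acc<<6)|0x35=0x7B5
Completed: cp=U+07B5 (starts at byte 9)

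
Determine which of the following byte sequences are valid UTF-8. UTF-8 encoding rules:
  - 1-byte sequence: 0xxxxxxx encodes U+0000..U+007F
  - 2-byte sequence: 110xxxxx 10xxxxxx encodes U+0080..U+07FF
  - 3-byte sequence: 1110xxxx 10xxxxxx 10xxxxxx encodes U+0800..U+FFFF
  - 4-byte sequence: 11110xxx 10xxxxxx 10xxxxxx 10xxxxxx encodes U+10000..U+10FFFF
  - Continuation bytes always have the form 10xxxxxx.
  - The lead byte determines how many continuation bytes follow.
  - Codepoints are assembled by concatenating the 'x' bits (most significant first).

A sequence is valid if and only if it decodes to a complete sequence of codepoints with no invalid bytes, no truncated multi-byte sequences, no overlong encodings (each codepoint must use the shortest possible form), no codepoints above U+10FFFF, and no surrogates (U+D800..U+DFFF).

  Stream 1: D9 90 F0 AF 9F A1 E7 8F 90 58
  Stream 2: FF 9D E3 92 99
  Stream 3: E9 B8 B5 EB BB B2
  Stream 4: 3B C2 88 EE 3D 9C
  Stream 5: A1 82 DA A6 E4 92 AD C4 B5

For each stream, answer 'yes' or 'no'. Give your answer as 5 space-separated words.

Stream 1: decodes cleanly. VALID
Stream 2: error at byte offset 0. INVALID
Stream 3: decodes cleanly. VALID
Stream 4: error at byte offset 4. INVALID
Stream 5: error at byte offset 0. INVALID

Answer: yes no yes no no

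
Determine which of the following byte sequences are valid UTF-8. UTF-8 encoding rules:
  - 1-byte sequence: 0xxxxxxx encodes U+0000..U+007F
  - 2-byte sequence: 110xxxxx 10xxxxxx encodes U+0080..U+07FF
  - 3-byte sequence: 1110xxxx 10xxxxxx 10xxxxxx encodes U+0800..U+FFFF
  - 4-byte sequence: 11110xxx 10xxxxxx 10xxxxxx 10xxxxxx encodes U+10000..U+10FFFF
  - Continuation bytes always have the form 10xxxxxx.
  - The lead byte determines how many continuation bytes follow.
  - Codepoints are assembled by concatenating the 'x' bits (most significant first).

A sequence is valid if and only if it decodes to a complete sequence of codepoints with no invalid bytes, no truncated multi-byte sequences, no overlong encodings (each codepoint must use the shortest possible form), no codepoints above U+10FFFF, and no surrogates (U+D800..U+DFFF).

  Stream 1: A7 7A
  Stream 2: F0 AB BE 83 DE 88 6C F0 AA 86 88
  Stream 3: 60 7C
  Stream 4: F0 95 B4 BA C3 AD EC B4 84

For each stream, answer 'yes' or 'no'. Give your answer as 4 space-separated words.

Answer: no yes yes yes

Derivation:
Stream 1: error at byte offset 0. INVALID
Stream 2: decodes cleanly. VALID
Stream 3: decodes cleanly. VALID
Stream 4: decodes cleanly. VALID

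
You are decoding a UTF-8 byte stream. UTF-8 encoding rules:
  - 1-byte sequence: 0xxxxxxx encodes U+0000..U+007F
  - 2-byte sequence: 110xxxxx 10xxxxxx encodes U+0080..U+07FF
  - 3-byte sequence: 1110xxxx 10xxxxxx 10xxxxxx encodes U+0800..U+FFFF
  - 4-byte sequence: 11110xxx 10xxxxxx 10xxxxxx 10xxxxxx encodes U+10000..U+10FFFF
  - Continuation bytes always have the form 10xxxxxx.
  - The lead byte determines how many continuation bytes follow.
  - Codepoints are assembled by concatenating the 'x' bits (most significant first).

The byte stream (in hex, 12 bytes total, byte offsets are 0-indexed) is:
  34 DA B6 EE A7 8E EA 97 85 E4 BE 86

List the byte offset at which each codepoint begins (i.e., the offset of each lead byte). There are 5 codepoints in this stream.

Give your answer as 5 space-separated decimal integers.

Byte[0]=34: 1-byte ASCII. cp=U+0034
Byte[1]=DA: 2-byte lead, need 1 cont bytes. acc=0x1A
Byte[2]=B6: continuation. acc=(acc<<6)|0x36=0x6B6
Completed: cp=U+06B6 (starts at byte 1)
Byte[3]=EE: 3-byte lead, need 2 cont bytes. acc=0xE
Byte[4]=A7: continuation. acc=(acc<<6)|0x27=0x3A7
Byte[5]=8E: continuation. acc=(acc<<6)|0x0E=0xE9CE
Completed: cp=U+E9CE (starts at byte 3)
Byte[6]=EA: 3-byte lead, need 2 cont bytes. acc=0xA
Byte[7]=97: continuation. acc=(acc<<6)|0x17=0x297
Byte[8]=85: continuation. acc=(acc<<6)|0x05=0xA5C5
Completed: cp=U+A5C5 (starts at byte 6)
Byte[9]=E4: 3-byte lead, need 2 cont bytes. acc=0x4
Byte[10]=BE: continuation. acc=(acc<<6)|0x3E=0x13E
Byte[11]=86: continuation. acc=(acc<<6)|0x06=0x4F86
Completed: cp=U+4F86 (starts at byte 9)

Answer: 0 1 3 6 9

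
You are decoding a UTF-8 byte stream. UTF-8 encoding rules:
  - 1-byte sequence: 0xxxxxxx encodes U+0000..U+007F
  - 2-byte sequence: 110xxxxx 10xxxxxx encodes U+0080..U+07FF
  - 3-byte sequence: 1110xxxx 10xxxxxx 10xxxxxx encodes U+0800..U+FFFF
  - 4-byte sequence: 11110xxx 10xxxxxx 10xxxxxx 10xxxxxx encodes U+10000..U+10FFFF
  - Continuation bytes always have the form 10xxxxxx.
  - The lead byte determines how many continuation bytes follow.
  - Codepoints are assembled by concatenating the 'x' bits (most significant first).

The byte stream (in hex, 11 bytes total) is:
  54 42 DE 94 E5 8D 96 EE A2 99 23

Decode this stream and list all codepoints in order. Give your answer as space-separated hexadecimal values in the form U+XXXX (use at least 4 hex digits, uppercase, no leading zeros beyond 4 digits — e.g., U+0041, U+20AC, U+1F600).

Answer: U+0054 U+0042 U+0794 U+5356 U+E899 U+0023

Derivation:
Byte[0]=54: 1-byte ASCII. cp=U+0054
Byte[1]=42: 1-byte ASCII. cp=U+0042
Byte[2]=DE: 2-byte lead, need 1 cont bytes. acc=0x1E
Byte[3]=94: continuation. acc=(acc<<6)|0x14=0x794
Completed: cp=U+0794 (starts at byte 2)
Byte[4]=E5: 3-byte lead, need 2 cont bytes. acc=0x5
Byte[5]=8D: continuation. acc=(acc<<6)|0x0D=0x14D
Byte[6]=96: continuation. acc=(acc<<6)|0x16=0x5356
Completed: cp=U+5356 (starts at byte 4)
Byte[7]=EE: 3-byte lead, need 2 cont bytes. acc=0xE
Byte[8]=A2: continuation. acc=(acc<<6)|0x22=0x3A2
Byte[9]=99: continuation. acc=(acc<<6)|0x19=0xE899
Completed: cp=U+E899 (starts at byte 7)
Byte[10]=23: 1-byte ASCII. cp=U+0023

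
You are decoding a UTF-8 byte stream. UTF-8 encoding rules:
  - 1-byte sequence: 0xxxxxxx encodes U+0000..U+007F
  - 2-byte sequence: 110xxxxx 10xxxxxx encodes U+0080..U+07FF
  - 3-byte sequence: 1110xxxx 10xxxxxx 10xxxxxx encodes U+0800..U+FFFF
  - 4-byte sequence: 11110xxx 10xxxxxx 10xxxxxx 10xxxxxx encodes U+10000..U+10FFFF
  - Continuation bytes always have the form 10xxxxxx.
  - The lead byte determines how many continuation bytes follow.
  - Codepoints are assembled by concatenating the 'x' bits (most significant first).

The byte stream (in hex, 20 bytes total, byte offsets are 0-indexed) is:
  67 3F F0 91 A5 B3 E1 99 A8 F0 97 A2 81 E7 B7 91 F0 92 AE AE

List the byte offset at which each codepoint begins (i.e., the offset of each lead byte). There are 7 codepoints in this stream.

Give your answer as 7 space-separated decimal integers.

Answer: 0 1 2 6 9 13 16

Derivation:
Byte[0]=67: 1-byte ASCII. cp=U+0067
Byte[1]=3F: 1-byte ASCII. cp=U+003F
Byte[2]=F0: 4-byte lead, need 3 cont bytes. acc=0x0
Byte[3]=91: continuation. acc=(acc<<6)|0x11=0x11
Byte[4]=A5: continuation. acc=(acc<<6)|0x25=0x465
Byte[5]=B3: continuation. acc=(acc<<6)|0x33=0x11973
Completed: cp=U+11973 (starts at byte 2)
Byte[6]=E1: 3-byte lead, need 2 cont bytes. acc=0x1
Byte[7]=99: continuation. acc=(acc<<6)|0x19=0x59
Byte[8]=A8: continuation. acc=(acc<<6)|0x28=0x1668
Completed: cp=U+1668 (starts at byte 6)
Byte[9]=F0: 4-byte lead, need 3 cont bytes. acc=0x0
Byte[10]=97: continuation. acc=(acc<<6)|0x17=0x17
Byte[11]=A2: continuation. acc=(acc<<6)|0x22=0x5E2
Byte[12]=81: continuation. acc=(acc<<6)|0x01=0x17881
Completed: cp=U+17881 (starts at byte 9)
Byte[13]=E7: 3-byte lead, need 2 cont bytes. acc=0x7
Byte[14]=B7: continuation. acc=(acc<<6)|0x37=0x1F7
Byte[15]=91: continuation. acc=(acc<<6)|0x11=0x7DD1
Completed: cp=U+7DD1 (starts at byte 13)
Byte[16]=F0: 4-byte lead, need 3 cont bytes. acc=0x0
Byte[17]=92: continuation. acc=(acc<<6)|0x12=0x12
Byte[18]=AE: continuation. acc=(acc<<6)|0x2E=0x4AE
Byte[19]=AE: continuation. acc=(acc<<6)|0x2E=0x12BAE
Completed: cp=U+12BAE (starts at byte 16)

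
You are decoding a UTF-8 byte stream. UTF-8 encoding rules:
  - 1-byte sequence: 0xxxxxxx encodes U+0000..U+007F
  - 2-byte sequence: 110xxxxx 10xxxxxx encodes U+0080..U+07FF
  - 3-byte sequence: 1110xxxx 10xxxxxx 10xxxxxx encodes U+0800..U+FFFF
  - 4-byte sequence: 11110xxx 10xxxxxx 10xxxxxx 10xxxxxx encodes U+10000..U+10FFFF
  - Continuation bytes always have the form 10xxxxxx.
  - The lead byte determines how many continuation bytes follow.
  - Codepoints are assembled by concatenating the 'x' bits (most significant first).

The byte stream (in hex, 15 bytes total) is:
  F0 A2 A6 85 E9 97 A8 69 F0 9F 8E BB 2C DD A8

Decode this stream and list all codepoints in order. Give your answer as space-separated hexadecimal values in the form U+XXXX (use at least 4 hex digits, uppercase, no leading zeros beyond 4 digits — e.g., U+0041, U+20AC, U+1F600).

Answer: U+22985 U+95E8 U+0069 U+1F3BB U+002C U+0768

Derivation:
Byte[0]=F0: 4-byte lead, need 3 cont bytes. acc=0x0
Byte[1]=A2: continuation. acc=(acc<<6)|0x22=0x22
Byte[2]=A6: continuation. acc=(acc<<6)|0x26=0x8A6
Byte[3]=85: continuation. acc=(acc<<6)|0x05=0x22985
Completed: cp=U+22985 (starts at byte 0)
Byte[4]=E9: 3-byte lead, need 2 cont bytes. acc=0x9
Byte[5]=97: continuation. acc=(acc<<6)|0x17=0x257
Byte[6]=A8: continuation. acc=(acc<<6)|0x28=0x95E8
Completed: cp=U+95E8 (starts at byte 4)
Byte[7]=69: 1-byte ASCII. cp=U+0069
Byte[8]=F0: 4-byte lead, need 3 cont bytes. acc=0x0
Byte[9]=9F: continuation. acc=(acc<<6)|0x1F=0x1F
Byte[10]=8E: continuation. acc=(acc<<6)|0x0E=0x7CE
Byte[11]=BB: continuation. acc=(acc<<6)|0x3B=0x1F3BB
Completed: cp=U+1F3BB (starts at byte 8)
Byte[12]=2C: 1-byte ASCII. cp=U+002C
Byte[13]=DD: 2-byte lead, need 1 cont bytes. acc=0x1D
Byte[14]=A8: continuation. acc=(acc<<6)|0x28=0x768
Completed: cp=U+0768 (starts at byte 13)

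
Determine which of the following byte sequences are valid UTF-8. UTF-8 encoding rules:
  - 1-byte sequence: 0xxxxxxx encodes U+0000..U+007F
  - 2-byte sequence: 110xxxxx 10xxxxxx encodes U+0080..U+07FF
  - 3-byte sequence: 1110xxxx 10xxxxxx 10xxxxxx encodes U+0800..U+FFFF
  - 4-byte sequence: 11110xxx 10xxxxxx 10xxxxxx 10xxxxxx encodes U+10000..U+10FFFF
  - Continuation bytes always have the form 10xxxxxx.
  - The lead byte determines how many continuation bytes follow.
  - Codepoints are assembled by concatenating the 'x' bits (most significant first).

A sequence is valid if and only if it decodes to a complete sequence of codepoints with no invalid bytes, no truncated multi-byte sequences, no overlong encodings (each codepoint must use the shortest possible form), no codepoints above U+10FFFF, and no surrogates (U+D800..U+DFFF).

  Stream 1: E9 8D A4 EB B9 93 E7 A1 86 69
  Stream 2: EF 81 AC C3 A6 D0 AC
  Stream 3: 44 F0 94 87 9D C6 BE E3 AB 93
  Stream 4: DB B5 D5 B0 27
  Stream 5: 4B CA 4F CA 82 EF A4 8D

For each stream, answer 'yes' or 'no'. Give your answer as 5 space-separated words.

Answer: yes yes yes yes no

Derivation:
Stream 1: decodes cleanly. VALID
Stream 2: decodes cleanly. VALID
Stream 3: decodes cleanly. VALID
Stream 4: decodes cleanly. VALID
Stream 5: error at byte offset 2. INVALID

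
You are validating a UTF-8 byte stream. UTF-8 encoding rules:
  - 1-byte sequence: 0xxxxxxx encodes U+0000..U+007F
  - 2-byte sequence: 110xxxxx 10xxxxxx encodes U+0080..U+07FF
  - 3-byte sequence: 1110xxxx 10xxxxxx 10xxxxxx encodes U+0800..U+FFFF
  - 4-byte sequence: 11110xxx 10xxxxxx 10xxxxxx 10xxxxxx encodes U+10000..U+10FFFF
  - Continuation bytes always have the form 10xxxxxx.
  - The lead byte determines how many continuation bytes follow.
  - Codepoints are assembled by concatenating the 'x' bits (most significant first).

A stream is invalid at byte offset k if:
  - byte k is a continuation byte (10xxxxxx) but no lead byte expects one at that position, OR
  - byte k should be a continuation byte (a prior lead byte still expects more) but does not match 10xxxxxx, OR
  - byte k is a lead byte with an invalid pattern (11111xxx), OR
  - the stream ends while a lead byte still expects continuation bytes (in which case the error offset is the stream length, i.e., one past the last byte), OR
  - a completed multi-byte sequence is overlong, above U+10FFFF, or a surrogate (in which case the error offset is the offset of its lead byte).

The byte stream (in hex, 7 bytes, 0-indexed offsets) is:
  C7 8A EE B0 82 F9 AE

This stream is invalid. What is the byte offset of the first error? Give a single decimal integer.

Answer: 5

Derivation:
Byte[0]=C7: 2-byte lead, need 1 cont bytes. acc=0x7
Byte[1]=8A: continuation. acc=(acc<<6)|0x0A=0x1CA
Completed: cp=U+01CA (starts at byte 0)
Byte[2]=EE: 3-byte lead, need 2 cont bytes. acc=0xE
Byte[3]=B0: continuation. acc=(acc<<6)|0x30=0x3B0
Byte[4]=82: continuation. acc=(acc<<6)|0x02=0xEC02
Completed: cp=U+EC02 (starts at byte 2)
Byte[5]=F9: INVALID lead byte (not 0xxx/110x/1110/11110)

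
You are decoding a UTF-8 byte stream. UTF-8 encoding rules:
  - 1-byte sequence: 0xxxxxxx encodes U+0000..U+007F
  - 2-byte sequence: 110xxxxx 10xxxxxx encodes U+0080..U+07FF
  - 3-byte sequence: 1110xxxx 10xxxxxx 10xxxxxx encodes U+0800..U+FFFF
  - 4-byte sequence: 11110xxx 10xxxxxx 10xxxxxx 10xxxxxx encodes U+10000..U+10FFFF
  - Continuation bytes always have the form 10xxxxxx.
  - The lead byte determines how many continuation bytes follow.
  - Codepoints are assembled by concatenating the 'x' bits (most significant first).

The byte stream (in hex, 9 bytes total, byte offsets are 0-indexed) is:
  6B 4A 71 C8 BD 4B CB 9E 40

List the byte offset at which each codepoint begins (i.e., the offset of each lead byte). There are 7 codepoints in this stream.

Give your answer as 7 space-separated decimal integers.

Byte[0]=6B: 1-byte ASCII. cp=U+006B
Byte[1]=4A: 1-byte ASCII. cp=U+004A
Byte[2]=71: 1-byte ASCII. cp=U+0071
Byte[3]=C8: 2-byte lead, need 1 cont bytes. acc=0x8
Byte[4]=BD: continuation. acc=(acc<<6)|0x3D=0x23D
Completed: cp=U+023D (starts at byte 3)
Byte[5]=4B: 1-byte ASCII. cp=U+004B
Byte[6]=CB: 2-byte lead, need 1 cont bytes. acc=0xB
Byte[7]=9E: continuation. acc=(acc<<6)|0x1E=0x2DE
Completed: cp=U+02DE (starts at byte 6)
Byte[8]=40: 1-byte ASCII. cp=U+0040

Answer: 0 1 2 3 5 6 8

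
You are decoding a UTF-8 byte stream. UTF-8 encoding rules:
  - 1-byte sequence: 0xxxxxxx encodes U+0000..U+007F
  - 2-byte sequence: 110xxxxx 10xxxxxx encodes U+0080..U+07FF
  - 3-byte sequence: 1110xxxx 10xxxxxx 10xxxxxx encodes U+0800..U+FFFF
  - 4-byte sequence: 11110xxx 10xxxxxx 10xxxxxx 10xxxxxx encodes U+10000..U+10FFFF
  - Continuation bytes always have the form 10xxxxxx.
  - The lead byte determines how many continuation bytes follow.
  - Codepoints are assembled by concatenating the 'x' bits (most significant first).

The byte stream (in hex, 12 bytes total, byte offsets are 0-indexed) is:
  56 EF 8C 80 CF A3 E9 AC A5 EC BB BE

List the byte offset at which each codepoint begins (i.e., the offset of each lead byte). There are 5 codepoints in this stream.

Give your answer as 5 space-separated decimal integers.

Byte[0]=56: 1-byte ASCII. cp=U+0056
Byte[1]=EF: 3-byte lead, need 2 cont bytes. acc=0xF
Byte[2]=8C: continuation. acc=(acc<<6)|0x0C=0x3CC
Byte[3]=80: continuation. acc=(acc<<6)|0x00=0xF300
Completed: cp=U+F300 (starts at byte 1)
Byte[4]=CF: 2-byte lead, need 1 cont bytes. acc=0xF
Byte[5]=A3: continuation. acc=(acc<<6)|0x23=0x3E3
Completed: cp=U+03E3 (starts at byte 4)
Byte[6]=E9: 3-byte lead, need 2 cont bytes. acc=0x9
Byte[7]=AC: continuation. acc=(acc<<6)|0x2C=0x26C
Byte[8]=A5: continuation. acc=(acc<<6)|0x25=0x9B25
Completed: cp=U+9B25 (starts at byte 6)
Byte[9]=EC: 3-byte lead, need 2 cont bytes. acc=0xC
Byte[10]=BB: continuation. acc=(acc<<6)|0x3B=0x33B
Byte[11]=BE: continuation. acc=(acc<<6)|0x3E=0xCEFE
Completed: cp=U+CEFE (starts at byte 9)

Answer: 0 1 4 6 9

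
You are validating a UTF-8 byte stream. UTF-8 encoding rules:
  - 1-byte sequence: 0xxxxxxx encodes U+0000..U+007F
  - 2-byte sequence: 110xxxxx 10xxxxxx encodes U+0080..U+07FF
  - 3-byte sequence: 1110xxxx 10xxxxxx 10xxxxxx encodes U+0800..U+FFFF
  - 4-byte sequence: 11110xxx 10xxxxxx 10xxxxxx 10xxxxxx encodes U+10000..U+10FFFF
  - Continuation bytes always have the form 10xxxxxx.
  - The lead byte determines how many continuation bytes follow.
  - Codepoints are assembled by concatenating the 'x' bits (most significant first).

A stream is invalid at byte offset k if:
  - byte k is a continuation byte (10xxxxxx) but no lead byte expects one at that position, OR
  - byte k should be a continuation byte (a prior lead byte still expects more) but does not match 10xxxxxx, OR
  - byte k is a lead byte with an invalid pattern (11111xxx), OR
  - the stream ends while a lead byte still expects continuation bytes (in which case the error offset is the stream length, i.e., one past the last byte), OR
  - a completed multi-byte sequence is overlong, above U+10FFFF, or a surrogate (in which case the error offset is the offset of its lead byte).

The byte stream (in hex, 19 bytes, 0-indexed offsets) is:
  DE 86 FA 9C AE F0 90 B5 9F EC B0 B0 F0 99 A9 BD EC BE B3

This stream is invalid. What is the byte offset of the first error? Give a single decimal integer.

Answer: 2

Derivation:
Byte[0]=DE: 2-byte lead, need 1 cont bytes. acc=0x1E
Byte[1]=86: continuation. acc=(acc<<6)|0x06=0x786
Completed: cp=U+0786 (starts at byte 0)
Byte[2]=FA: INVALID lead byte (not 0xxx/110x/1110/11110)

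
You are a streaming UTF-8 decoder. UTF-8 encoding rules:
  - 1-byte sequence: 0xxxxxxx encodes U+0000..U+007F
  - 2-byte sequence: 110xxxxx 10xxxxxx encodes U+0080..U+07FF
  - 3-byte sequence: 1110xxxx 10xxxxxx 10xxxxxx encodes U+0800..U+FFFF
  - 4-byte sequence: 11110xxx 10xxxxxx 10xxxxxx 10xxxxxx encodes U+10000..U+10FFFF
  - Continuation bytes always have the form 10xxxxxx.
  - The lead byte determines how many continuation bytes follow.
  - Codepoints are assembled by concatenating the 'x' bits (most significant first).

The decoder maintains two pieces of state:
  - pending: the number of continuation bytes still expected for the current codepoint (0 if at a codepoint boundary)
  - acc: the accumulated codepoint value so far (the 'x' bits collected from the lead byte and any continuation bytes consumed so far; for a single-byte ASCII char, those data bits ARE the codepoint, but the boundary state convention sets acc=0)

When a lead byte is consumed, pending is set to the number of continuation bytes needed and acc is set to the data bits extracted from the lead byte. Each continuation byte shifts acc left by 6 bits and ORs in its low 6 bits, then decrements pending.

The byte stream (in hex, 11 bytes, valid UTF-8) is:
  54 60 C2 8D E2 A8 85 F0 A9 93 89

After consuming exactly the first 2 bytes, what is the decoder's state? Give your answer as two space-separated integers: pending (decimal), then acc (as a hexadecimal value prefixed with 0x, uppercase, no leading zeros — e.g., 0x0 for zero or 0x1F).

Byte[0]=54: 1-byte. pending=0, acc=0x0
Byte[1]=60: 1-byte. pending=0, acc=0x0

Answer: 0 0x0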